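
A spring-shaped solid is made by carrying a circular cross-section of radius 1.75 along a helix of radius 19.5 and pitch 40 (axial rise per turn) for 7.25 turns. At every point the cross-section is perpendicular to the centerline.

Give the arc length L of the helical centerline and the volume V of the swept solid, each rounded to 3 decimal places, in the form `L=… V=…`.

2πR = 2π·19.5 = 122.522113
per-turn = √(122.522113² + 40²) = √(15011.6683 + 1600) = √16611.6683 = 128.886261
L = 7.25 × 128.886261 = 934.425393
V = π·1.75² × L = 9.621128 × 934.425393 = 8990.225845

L=934.425 V=8990.226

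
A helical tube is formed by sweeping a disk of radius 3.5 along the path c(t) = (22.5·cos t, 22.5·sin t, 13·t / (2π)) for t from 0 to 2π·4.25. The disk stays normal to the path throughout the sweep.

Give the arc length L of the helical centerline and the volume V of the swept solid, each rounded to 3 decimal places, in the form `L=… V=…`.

L=603.365 V=23220.189

2πR = 2π·22.5 = 141.371669
per-turn = √(141.371669² + 13²) = √(19985.9489 + 169) = √20154.9489 = 141.968126
L = 4.25 × 141.968126 = 603.364537
V = π·3.5² × L = 38.484510 × 603.364537 = 23220.188569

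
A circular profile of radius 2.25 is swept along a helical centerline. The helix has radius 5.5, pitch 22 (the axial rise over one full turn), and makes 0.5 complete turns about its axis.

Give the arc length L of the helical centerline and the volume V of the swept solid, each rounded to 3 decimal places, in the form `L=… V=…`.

2πR = 2π·5.5 = 34.557519
per-turn = √(34.557519² + 22²) = √(1194.2221 + 484) = √1678.2221 = 40.966110
L = 0.5 × 40.966110 = 20.483055
V = π·2.25² × L = 15.904313 × 20.483055 = 325.768911

L=20.483 V=325.769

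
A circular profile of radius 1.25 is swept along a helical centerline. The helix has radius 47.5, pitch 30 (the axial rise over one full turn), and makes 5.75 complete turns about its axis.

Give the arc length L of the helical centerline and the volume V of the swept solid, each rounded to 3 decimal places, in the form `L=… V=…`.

L=1724.743 V=8466.312

2πR = 2π·47.5 = 298.451302
per-turn = √(298.451302² + 30²) = √(89073.1797 + 900) = √89973.1797 = 299.955296
L = 5.75 × 299.955296 = 1724.742953
V = π·1.25² × L = 4.908739 × 1724.742953 = 8466.312173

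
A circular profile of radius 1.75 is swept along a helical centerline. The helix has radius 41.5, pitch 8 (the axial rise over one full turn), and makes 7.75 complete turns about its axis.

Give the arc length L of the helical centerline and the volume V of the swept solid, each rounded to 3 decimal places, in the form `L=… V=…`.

L=2021.780 V=19451.806

2πR = 2π·41.5 = 260.752190
per-turn = √(260.752190² + 8²) = √(67991.7047 + 64) = √68055.7047 = 260.874883
L = 7.75 × 260.874883 = 2021.780345
V = π·1.75² × L = 9.621128 × 2021.780345 = 19451.806483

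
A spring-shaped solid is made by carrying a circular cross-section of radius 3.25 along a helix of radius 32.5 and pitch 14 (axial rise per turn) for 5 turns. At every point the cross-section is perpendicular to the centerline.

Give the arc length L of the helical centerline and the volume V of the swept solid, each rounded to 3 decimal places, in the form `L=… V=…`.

2πR = 2π·32.5 = 204.203522
per-turn = √(204.203522² + 14²) = √(41699.0786 + 196) = √41895.0786 = 204.682873
L = 5 × 204.682873 = 1023.414366
V = π·3.25² × L = 33.183072 × 1023.414366 = 33960.033011

L=1023.414 V=33960.033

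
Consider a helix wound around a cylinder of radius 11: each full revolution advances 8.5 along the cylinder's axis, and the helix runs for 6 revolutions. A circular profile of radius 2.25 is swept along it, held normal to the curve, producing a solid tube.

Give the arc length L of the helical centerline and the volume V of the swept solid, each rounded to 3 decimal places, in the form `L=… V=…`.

L=417.815 V=6645.053

2πR = 2π·11 = 69.115038
per-turn = √(69.115038² + 8.5²) = √(4776.8885 + 72.25) = √4849.1385 = 69.635756
L = 6 × 69.635756 = 417.814537
V = π·2.25² × L = 15.904313 × 417.814537 = 6645.053088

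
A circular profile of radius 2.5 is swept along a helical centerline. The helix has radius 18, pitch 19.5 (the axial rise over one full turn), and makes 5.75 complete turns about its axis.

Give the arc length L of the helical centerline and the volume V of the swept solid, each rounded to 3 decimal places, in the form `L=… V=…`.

L=659.905 V=12957.206

2πR = 2π·18 = 113.097336
per-turn = √(113.097336² + 19.5²) = √(12791.0073 + 380.25) = √13171.2573 = 114.766098
L = 5.75 × 114.766098 = 659.905065
V = π·2.5² × L = 19.634954 × 659.905065 = 12957.205649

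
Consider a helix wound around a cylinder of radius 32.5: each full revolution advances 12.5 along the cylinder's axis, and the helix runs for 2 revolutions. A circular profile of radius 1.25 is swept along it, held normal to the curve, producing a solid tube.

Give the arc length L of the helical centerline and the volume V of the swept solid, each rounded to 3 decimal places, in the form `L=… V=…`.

2πR = 2π·32.5 = 204.203522
per-turn = √(204.203522² + 12.5²) = √(41699.0786 + 156.25) = √41855.3286 = 204.585749
L = 2 × 204.585749 = 409.171498
V = π·1.25² × L = 4.908739 × 409.171498 = 2008.515892

L=409.171 V=2008.516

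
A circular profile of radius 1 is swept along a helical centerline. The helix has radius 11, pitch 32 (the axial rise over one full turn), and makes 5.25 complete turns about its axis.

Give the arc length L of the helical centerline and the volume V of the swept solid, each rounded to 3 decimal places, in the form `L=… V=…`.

L=399.859 V=1256.193

2πR = 2π·11 = 69.115038
per-turn = √(69.115038² + 32²) = √(4776.8885 + 1024) = √5800.8885 = 76.163564
L = 5.25 × 76.163564 = 399.858713
V = π·1² × L = 3.141593 × 399.858713 = 1256.193194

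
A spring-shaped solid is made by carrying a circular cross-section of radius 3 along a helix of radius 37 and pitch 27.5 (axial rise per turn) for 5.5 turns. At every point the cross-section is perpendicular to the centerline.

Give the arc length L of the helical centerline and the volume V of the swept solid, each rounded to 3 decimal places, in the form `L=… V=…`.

2πR = 2π·37 = 232.477856
per-turn = √(232.477856² + 27.5²) = √(54045.9537 + 756.25) = √54802.2037 = 234.098705
L = 5.5 × 234.098705 = 1287.542878
V = π·3² × L = 28.274334 × 1287.542878 = 36404.417212

L=1287.543 V=36404.417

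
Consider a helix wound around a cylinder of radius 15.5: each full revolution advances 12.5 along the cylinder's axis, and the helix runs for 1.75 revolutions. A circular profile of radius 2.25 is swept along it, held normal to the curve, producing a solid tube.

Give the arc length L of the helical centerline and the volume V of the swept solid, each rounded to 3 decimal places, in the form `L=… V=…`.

L=171.830 V=2732.830

2πR = 2π·15.5 = 97.389372
per-turn = √(97.389372² + 12.5²) = √(9484.6898 + 156.25) = √9640.9398 = 98.188288
L = 1.75 × 98.188288 = 171.829503
V = π·2.25² × L = 15.904313 × 171.829503 = 2732.830171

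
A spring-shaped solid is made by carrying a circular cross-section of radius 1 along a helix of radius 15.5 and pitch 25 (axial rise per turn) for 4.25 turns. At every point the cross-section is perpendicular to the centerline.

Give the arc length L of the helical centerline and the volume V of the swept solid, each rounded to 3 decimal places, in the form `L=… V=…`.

2πR = 2π·15.5 = 97.389372
per-turn = √(97.389372² + 25²) = √(9484.6898 + 625) = √10109.6898 = 100.546953
L = 4.25 × 100.546953 = 427.324552
V = π·1² × L = 3.141593 × 427.324552 = 1342.479673

L=427.325 V=1342.480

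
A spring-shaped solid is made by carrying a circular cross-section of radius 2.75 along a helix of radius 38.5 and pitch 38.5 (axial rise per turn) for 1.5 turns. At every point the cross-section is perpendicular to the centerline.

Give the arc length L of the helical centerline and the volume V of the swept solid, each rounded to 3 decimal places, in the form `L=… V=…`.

2πR = 2π·38.5 = 241.902634
per-turn = √(241.902634² + 38.5²) = √(58516.8845 + 1482.25) = √59999.1345 = 244.947208
L = 1.5 × 244.947208 = 367.420811
V = π·2.75² × L = 23.758294 × 367.420811 = 8729.291820

L=367.421 V=8729.292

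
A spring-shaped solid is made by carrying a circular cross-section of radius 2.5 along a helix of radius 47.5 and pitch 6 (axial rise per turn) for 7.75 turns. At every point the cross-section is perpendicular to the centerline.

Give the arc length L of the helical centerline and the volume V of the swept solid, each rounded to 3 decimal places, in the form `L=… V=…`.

2πR = 2π·47.5 = 298.451302
per-turn = √(298.451302² + 6²) = √(89073.1797 + 36) = √89109.1797 = 298.511607
L = 7.75 × 298.511607 = 2313.464957
V = π·2.5² × L = 19.634954 × 2313.464957 = 45424.778206

L=2313.465 V=45424.778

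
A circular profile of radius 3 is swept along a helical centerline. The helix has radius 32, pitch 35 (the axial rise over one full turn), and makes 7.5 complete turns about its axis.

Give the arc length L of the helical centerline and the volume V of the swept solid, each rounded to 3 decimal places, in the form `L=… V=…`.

L=1530.641 V=43277.866

2πR = 2π·32 = 201.061930
per-turn = √(201.061930² + 35²) = √(40425.8996 + 1225) = √41650.8996 = 204.085520
L = 7.5 × 204.085520 = 1530.641403
V = π·3² × L = 28.274334 × 1530.641403 = 43277.866077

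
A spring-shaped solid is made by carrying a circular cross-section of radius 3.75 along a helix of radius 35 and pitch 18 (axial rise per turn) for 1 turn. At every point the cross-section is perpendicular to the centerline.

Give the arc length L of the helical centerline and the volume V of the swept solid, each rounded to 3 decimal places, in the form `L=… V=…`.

2πR = 2π·35 = 219.911486
per-turn = √(219.911486² + 18²) = √(48361.0616 + 324) = √48685.0616 = 220.646916
L = 1 × 220.646916 = 220.646916
V = π·3.75² × L = 44.178647 × 220.646916 = 9747.882148

L=220.647 V=9747.882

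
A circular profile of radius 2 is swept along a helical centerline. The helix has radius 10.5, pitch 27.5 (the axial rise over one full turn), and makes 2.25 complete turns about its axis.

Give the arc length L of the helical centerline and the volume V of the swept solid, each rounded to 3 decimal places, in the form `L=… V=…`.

2πR = 2π·10.5 = 65.973446
per-turn = √(65.973446² + 27.5²) = √(4352.4955 + 756.25) = √5108.7455 = 71.475489
L = 2.25 × 71.475489 = 160.819850
V = π·2² × L = 12.566371 × 160.819850 = 2020.921843

L=160.820 V=2020.922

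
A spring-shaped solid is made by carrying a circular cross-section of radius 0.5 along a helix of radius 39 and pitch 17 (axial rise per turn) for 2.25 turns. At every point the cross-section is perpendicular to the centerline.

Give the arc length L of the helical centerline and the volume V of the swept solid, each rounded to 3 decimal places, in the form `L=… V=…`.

L=552.675 V=434.070

2πR = 2π·39 = 245.044227
per-turn = √(245.044227² + 17²) = √(60046.6732 + 289) = √60335.6732 = 245.633209
L = 2.25 × 245.633209 = 552.674719
V = π·0.5² × L = 0.785398 × 552.674719 = 434.069710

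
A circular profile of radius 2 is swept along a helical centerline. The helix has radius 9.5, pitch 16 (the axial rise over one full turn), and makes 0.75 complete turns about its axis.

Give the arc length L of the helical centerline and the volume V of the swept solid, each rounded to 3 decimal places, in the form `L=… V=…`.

2πR = 2π·9.5 = 59.690260
per-turn = √(59.690260² + 16²) = √(3562.9272 + 256) = √3818.9272 = 61.797469
L = 0.75 × 61.797469 = 46.348102
V = π·2² × L = 12.566371 × 46.348102 = 582.427425

L=46.348 V=582.427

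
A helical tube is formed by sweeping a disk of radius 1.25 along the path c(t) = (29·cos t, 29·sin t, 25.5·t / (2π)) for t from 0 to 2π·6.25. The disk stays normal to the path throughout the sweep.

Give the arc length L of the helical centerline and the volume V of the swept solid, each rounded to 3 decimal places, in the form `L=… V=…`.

L=1149.925 V=5644.682

2πR = 2π·29 = 182.212374
per-turn = √(182.212374² + 25.5²) = √(33201.3492 + 650.25) = √33851.5992 = 183.988041
L = 6.25 × 183.988041 = 1149.925256
V = π·1.25² × L = 4.908739 × 1149.925256 = 5644.682400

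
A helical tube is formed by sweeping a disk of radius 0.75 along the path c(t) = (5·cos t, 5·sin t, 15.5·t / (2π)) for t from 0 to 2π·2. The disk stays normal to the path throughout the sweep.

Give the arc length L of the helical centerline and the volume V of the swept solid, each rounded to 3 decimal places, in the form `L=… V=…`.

L=70.063 V=123.812

2πR = 2π·5 = 31.415927
per-turn = √(31.415927² + 15.5²) = √(986.9604 + 240.25) = √1227.2104 = 35.031563
L = 2 × 35.031563 = 70.063127
V = π·0.75² × L = 1.767146 × 70.063127 = 123.811765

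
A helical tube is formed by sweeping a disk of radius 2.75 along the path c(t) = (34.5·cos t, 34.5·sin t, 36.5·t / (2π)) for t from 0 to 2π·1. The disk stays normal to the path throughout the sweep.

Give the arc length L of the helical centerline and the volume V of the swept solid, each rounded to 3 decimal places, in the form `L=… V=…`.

2πR = 2π·34.5 = 216.769893
per-turn = √(216.769893² + 36.5²) = √(46989.1866 + 1332.25) = √48321.4366 = 219.821374
L = 1 × 219.821374 = 219.821374
V = π·2.75² × L = 23.758294 × 219.821374 = 5222.580933

L=219.821 V=5222.581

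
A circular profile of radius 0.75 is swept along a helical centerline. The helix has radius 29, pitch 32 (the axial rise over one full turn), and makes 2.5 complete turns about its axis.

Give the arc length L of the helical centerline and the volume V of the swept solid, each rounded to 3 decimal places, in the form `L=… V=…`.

2πR = 2π·29 = 182.212374
per-turn = √(182.212374² + 32²) = √(33201.3492 + 1024) = √34225.3492 = 185.000944
L = 2.5 × 185.000944 = 462.502359
V = π·0.75² × L = 1.767146 × 462.502359 = 817.309133

L=462.502 V=817.309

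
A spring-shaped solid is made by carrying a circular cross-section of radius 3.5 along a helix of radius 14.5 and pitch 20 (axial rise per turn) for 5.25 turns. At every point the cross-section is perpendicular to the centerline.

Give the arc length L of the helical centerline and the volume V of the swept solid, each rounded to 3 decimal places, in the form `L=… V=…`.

2πR = 2π·14.5 = 91.106187
per-turn = √(91.106187² + 20²) = √(8300.3373 + 400) = √8700.3373 = 93.275599
L = 5.25 × 93.275599 = 489.696893
V = π·3.5² × L = 38.484510 × 489.696893 = 18845.744973

L=489.697 V=18845.745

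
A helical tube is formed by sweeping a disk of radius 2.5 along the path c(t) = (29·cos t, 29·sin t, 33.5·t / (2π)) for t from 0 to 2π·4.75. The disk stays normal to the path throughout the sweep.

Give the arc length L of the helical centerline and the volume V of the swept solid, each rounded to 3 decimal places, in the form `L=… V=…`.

L=880.015 V=17279.052

2πR = 2π·29 = 182.212374
per-turn = √(182.212374² + 33.5²) = √(33201.3492 + 1122.25) = √34323.5992 = 185.266293
L = 4.75 × 185.266293 = 880.014890
V = π·2.5² × L = 19.634954 × 880.014890 = 17279.051964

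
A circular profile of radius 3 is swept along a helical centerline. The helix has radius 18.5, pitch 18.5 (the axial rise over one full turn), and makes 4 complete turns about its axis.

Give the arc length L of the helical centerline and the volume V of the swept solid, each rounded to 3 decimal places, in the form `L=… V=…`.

L=470.808 V=13311.772

2πR = 2π·18.5 = 116.238928
per-turn = √(116.238928² + 18.5²) = √(13511.4884 + 342.25) = √13853.7384 = 117.701905
L = 4 × 117.701905 = 470.807620
V = π·3² × L = 28.274334 × 470.807620 = 13311.771835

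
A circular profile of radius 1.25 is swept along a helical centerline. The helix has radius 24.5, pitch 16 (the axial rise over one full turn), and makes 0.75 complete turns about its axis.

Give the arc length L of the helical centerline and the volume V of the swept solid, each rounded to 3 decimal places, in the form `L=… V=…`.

2πR = 2π·24.5 = 153.938040
per-turn = √(153.938040² + 16²) = √(23696.9202 + 256) = √23952.9202 = 154.767310
L = 0.75 × 154.767310 = 116.075482
V = π·1.25² × L = 4.908739 × 116.075482 = 569.784191

L=116.075 V=569.784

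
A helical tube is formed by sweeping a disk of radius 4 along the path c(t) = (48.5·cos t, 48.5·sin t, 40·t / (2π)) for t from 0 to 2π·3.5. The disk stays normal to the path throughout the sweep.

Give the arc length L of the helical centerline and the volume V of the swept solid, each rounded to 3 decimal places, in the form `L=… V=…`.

2πR = 2π·48.5 = 304.734487
per-turn = √(304.734487² + 40²) = √(92863.1078 + 1600) = √94463.1078 = 307.348512
L = 3.5 × 307.348512 = 1075.719792
V = π·4² × L = 50.265482 × 1075.719792 = 54071.574329

L=1075.720 V=54071.574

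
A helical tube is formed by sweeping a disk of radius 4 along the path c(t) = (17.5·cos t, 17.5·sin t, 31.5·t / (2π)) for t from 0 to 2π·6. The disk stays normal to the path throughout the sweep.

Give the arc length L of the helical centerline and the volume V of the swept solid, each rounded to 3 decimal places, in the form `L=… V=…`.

L=686.273 V=34495.841

2πR = 2π·17.5 = 109.955743
per-turn = √(109.955743² + 31.5²) = √(12090.2654 + 992.25) = √13082.5154 = 114.378824
L = 6 × 114.378824 = 686.272944
V = π·4² × L = 50.265482 × 686.272944 = 34495.840643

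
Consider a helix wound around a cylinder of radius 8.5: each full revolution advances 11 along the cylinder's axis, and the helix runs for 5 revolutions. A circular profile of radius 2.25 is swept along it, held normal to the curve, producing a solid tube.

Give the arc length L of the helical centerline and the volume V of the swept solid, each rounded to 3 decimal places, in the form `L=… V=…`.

L=272.641 V=4336.161

2πR = 2π·8.5 = 53.407075
per-turn = √(53.407075² + 11²) = √(2852.3157 + 121) = √2973.3157 = 54.528118
L = 5 × 54.528118 = 272.640591
V = π·2.25² × L = 15.904313 × 272.640591 = 4336.161242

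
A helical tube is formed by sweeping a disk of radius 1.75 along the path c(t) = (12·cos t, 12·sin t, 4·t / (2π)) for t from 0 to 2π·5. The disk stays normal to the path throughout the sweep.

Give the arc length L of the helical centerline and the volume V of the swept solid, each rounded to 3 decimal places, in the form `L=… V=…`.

2πR = 2π·12 = 75.398224
per-turn = √(75.398224² + 4²) = √(5684.8921 + 16) = √5700.8921 = 75.504252
L = 5 × 75.504252 = 377.521262
V = π·1.75² × L = 9.621128 × 377.521262 = 3632.180198

L=377.521 V=3632.180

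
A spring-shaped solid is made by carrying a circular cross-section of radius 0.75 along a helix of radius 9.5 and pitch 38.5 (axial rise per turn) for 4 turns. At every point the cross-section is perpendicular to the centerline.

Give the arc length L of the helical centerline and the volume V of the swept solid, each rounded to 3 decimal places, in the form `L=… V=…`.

L=284.118 V=502.077

2πR = 2π·9.5 = 59.690260
per-turn = √(59.690260² + 38.5²) = √(3562.9272 + 1482.25) = √5045.1772 = 71.029411
L = 4 × 71.029411 = 284.117643
V = π·0.75² × L = 1.767146 × 284.117643 = 502.077319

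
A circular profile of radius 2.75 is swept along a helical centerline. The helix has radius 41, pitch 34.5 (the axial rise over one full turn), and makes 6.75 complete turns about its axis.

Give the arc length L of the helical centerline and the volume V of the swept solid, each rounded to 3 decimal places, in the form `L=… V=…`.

2πR = 2π·41 = 257.610598
per-turn = √(257.610598² + 34.5²) = √(66363.2200 + 1190.25) = √67553.4700 = 259.910504
L = 6.75 × 259.910504 = 1754.395901
V = π·2.75² × L = 23.758294 × 1754.395901 = 41681.454379

L=1754.396 V=41681.454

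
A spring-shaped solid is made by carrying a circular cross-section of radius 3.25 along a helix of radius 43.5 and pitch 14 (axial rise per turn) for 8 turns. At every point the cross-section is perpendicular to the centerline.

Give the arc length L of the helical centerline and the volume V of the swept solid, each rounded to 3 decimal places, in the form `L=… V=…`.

2πR = 2π·43.5 = 273.318561
per-turn = √(273.318561² + 14²) = √(74703.0357 + 196) = √74899.0357 = 273.676882
L = 8 × 273.676882 = 2189.415056
V = π·3.25² × L = 33.183072 × 2189.415056 = 72651.518310

L=2189.415 V=72651.518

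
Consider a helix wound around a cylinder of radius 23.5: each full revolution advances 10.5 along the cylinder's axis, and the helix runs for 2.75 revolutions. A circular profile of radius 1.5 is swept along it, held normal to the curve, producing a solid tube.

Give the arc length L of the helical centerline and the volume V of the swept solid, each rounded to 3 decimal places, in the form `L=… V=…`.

2πR = 2π·23.5 = 147.654855
per-turn = √(147.654855² + 10.5²) = √(21801.9561 + 110.25) = √21912.2061 = 148.027721
L = 2.75 × 148.027721 = 407.076232
V = π·1.5² × L = 7.068583 × 407.076232 = 2877.452326

L=407.076 V=2877.452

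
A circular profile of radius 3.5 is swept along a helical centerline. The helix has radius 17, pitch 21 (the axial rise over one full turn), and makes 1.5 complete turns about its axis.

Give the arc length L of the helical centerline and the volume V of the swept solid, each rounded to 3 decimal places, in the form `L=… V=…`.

2πR = 2π·17 = 106.814150
per-turn = √(106.814150² + 21²) = √(11409.2627 + 441) = √11850.2627 = 108.858912
L = 1.5 × 108.858912 = 163.288368
V = π·3.5² × L = 38.484510 × 163.288368 = 6284.072823

L=163.288 V=6284.073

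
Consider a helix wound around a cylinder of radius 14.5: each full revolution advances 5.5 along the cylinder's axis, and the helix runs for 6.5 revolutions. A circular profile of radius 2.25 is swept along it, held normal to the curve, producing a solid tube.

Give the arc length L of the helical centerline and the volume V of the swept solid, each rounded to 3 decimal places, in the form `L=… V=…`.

L=593.268 V=9435.525

2πR = 2π·14.5 = 91.106187
per-turn = √(91.106187² + 5.5²) = √(8300.3373 + 30.25) = √8330.5873 = 91.272051
L = 6.5 × 91.272051 = 593.268332
V = π·2.25² × L = 15.904313 × 593.268332 = 9435.525128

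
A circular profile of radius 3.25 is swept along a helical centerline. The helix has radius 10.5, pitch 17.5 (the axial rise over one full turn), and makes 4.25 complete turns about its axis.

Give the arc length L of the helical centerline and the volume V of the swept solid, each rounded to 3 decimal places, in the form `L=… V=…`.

L=290.084 V=9625.871

2πR = 2π·10.5 = 65.973446
per-turn = √(65.973446² + 17.5²) = √(4352.4955 + 306.25) = √4658.7455 = 68.255004
L = 4.25 × 68.255004 = 290.083766
V = π·3.25² × L = 33.183072 × 290.083766 = 9625.870612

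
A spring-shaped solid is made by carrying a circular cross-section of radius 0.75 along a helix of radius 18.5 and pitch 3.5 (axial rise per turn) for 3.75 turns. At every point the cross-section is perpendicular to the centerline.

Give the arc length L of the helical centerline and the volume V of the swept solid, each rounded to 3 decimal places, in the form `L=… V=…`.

2πR = 2π·18.5 = 116.238928
per-turn = √(116.238928² + 3.5²) = √(13511.4884 + 12.25) = √13523.7384 = 116.291609
L = 3.75 × 116.291609 = 436.093535
V = π·0.75² × L = 1.767146 × 436.093535 = 770.640889

L=436.094 V=770.641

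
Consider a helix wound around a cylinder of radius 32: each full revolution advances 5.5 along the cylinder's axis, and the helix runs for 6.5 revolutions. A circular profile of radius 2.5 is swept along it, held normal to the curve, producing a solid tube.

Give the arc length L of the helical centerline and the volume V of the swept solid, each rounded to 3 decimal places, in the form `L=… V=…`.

2πR = 2π·32 = 201.061930
per-turn = √(201.061930² + 5.5²) = √(40425.8996 + 30.25) = √40456.1496 = 201.137141
L = 6.5 × 201.137141 = 1307.391419
V = π·2.5² × L = 19.634954 × 1307.391419 = 25670.570478

L=1307.391 V=25670.570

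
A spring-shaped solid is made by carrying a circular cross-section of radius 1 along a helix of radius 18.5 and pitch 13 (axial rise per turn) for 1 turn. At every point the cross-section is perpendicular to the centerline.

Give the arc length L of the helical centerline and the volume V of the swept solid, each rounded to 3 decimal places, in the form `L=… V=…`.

L=116.964 V=367.452

2πR = 2π·18.5 = 116.238928
per-turn = √(116.238928² + 13²) = √(13511.4884 + 169) = √13680.4884 = 116.963620
L = 1 × 116.963620 = 116.963620
V = π·1² × L = 3.141593 × 116.963620 = 367.452050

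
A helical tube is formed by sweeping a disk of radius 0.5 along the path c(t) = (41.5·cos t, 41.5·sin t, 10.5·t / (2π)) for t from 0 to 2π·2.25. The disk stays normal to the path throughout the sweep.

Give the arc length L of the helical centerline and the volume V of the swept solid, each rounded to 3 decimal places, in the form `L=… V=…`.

L=587.168 V=461.161

2πR = 2π·41.5 = 260.752190
per-turn = √(260.752190² + 10.5²) = √(67991.7047 + 110.25) = √68101.9547 = 260.963512
L = 2.25 × 260.963512 = 587.167903
V = π·0.5² × L = 0.785398 × 587.167903 = 461.160592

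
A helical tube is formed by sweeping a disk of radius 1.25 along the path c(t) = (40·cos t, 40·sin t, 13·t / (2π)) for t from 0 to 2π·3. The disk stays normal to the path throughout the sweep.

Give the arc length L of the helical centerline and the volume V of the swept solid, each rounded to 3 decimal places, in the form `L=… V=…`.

L=754.990 V=3706.050

2πR = 2π·40 = 251.327412
per-turn = √(251.327412² + 13²) = √(63165.4682 + 169) = √63334.4682 = 251.663403
L = 3 × 251.663403 = 754.990208
V = π·1.25² × L = 4.908739 × 754.990208 = 3706.049515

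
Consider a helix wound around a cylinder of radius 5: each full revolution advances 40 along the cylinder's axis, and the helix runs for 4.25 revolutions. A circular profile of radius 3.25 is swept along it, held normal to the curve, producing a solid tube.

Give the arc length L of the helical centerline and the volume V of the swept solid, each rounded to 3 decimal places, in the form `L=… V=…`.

2πR = 2π·5 = 31.415927
per-turn = √(31.415927² + 40²) = √(986.9604 + 1600) = √2586.9604 = 50.862171
L = 4.25 × 50.862171 = 216.164227
V = π·3.25² × L = 33.183072 × 216.164227 = 7172.993189

L=216.164 V=7172.993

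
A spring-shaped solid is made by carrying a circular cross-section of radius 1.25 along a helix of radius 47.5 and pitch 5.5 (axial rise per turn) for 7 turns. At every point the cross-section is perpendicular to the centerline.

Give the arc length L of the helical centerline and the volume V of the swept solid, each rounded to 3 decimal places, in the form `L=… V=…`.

2πR = 2π·47.5 = 298.451302
per-turn = √(298.451302² + 5.5²) = √(89073.1797 + 30.25) = √89103.4297 = 298.501976
L = 7 × 298.501976 = 2089.513833
V = π·1.25² × L = 4.908739 × 2089.513833 = 10256.877040

L=2089.514 V=10256.877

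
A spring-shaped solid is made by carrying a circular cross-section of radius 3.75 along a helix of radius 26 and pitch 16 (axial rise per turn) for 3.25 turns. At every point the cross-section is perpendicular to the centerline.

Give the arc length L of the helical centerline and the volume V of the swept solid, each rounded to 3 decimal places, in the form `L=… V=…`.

L=533.470 V=23567.963

2πR = 2π·26 = 163.362818
per-turn = √(163.362818² + 16²) = √(26687.4103 + 256) = √26943.4103 = 164.144480
L = 3.25 × 164.144480 = 533.469560
V = π·3.75² × L = 44.178647 × 533.469560 = 23567.963206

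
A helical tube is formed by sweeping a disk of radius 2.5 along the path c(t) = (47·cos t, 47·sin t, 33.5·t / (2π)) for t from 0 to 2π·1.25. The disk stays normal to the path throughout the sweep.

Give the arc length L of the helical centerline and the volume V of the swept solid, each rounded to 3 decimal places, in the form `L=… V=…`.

2πR = 2π·47 = 295.309709
per-turn = √(295.309709² + 33.5²) = √(87207.8245 + 1122.25) = √88330.0745 = 297.203759
L = 1.25 × 297.203759 = 371.504699
V = π·2.5² × L = 19.634954 × 371.504699 = 7294.477707

L=371.505 V=7294.478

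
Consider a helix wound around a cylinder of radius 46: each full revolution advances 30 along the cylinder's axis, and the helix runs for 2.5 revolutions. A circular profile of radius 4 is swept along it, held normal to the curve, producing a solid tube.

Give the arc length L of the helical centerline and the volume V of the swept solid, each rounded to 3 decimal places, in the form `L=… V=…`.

L=726.448 V=36515.272

2πR = 2π·46 = 289.026524
per-turn = √(289.026524² + 30²) = √(83536.3317 + 900) = √84436.3317 = 290.579304
L = 2.5 × 290.579304 = 726.448259
V = π·4² × L = 50.265482 × 726.448259 = 36515.272213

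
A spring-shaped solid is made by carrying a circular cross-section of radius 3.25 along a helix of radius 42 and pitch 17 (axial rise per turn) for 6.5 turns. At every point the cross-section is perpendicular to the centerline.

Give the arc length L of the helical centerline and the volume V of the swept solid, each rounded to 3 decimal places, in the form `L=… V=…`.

2πR = 2π·42 = 263.893783
per-turn = √(263.893783² + 17²) = √(69639.9287 + 289) = √69928.9287 = 264.440785
L = 6.5 × 264.440785 = 1718.865101
V = π·3.25² × L = 33.183072 × 1718.865101 = 57037.225100

L=1718.865 V=57037.225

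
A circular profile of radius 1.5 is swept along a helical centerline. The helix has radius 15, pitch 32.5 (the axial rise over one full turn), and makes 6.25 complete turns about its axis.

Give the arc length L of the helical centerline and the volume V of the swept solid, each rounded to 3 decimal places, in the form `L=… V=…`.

L=623.088 V=4404.346

2πR = 2π·15 = 94.247780
per-turn = √(94.247780² + 32.5²) = √(8882.6440 + 1056.25) = √9938.8940 = 99.694002
L = 6.25 × 99.694002 = 623.087510
V = π·1.5² × L = 7.068583 × 623.087510 = 4404.346075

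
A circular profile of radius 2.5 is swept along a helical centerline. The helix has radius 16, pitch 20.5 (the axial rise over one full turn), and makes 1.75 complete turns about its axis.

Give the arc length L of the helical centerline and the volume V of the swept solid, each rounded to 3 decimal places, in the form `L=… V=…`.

2πR = 2π·16 = 100.530965
per-turn = √(100.530965² + 20.5²) = √(10106.4749 + 420.25) = √10526.7249 = 102.599829
L = 1.75 × 102.599829 = 179.549701
V = π·2.5² × L = 19.634954 × 179.549701 = 3525.450130

L=179.550 V=3525.450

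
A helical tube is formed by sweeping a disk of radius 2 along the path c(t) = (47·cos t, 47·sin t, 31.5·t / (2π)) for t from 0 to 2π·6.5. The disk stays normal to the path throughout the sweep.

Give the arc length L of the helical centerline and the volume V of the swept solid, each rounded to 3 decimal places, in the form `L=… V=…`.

2πR = 2π·47 = 295.309709
per-turn = √(295.309709² + 31.5²) = √(87207.8245 + 992.25) = √88200.0745 = 296.984974
L = 6.5 × 296.984974 = 1930.402328
V = π·2² × L = 12.566371 × 1930.402328 = 24258.151086

L=1930.402 V=24258.151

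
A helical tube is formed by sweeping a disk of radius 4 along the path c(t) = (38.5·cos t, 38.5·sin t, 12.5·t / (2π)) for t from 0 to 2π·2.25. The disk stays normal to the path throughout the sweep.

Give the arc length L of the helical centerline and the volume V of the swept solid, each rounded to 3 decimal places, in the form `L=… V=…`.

L=545.007 V=27395.045

2πR = 2π·38.5 = 241.902634
per-turn = √(241.902634² + 12.5²) = √(58516.8845 + 156.25) = √58673.1345 = 242.225380
L = 2.25 × 242.225380 = 545.007104
V = π·4² × L = 50.265482 × 545.007104 = 27395.045024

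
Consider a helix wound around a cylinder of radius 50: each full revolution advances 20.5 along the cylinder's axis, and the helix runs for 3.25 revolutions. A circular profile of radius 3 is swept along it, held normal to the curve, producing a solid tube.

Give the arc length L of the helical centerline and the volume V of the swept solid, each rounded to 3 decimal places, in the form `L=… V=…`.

2πR = 2π·50 = 314.159265
per-turn = √(314.159265² + 20.5²) = √(98696.0440 + 420.25) = √99116.2940 = 314.827404
L = 3.25 × 314.827404 = 1023.189061
V = π·3² × L = 28.274334 × 1023.189061 = 28929.989148

L=1023.189 V=28929.989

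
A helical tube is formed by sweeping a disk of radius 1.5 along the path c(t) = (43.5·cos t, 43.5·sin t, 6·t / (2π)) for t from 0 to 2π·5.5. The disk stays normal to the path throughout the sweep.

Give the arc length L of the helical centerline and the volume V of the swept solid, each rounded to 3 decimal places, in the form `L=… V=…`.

2πR = 2π·43.5 = 273.318561
per-turn = √(273.318561² + 6²) = √(74703.0357 + 36) = √74739.0357 = 273.384410
L = 5.5 × 273.384410 = 1503.614256
V = π·1.5² × L = 7.068583 × 1503.614256 = 10628.422875

L=1503.614 V=10628.423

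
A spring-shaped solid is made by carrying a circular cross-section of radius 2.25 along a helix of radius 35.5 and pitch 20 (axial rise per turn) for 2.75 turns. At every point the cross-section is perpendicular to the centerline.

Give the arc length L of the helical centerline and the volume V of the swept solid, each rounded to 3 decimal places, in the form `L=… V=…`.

L=615.857 V=9794.779

2πR = 2π·35.5 = 223.053078
per-turn = √(223.053078² + 20²) = √(49752.6758 + 400) = √50152.6758 = 223.947931
L = 2.75 × 223.947931 = 615.856810
V = π·2.25² × L = 15.904313 × 615.856810 = 9794.779354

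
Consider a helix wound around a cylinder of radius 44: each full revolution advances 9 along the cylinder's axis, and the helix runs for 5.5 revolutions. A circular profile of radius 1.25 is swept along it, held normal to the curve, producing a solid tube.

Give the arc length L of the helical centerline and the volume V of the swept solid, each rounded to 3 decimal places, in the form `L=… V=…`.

2πR = 2π·44 = 276.460154
per-turn = √(276.460154² + 9²) = √(76430.2165 + 81) = √76511.2165 = 276.606610
L = 5.5 × 276.606610 = 1521.336353
V = π·1.25² × L = 4.908739 × 1521.336353 = 7467.842359

L=1521.336 V=7467.842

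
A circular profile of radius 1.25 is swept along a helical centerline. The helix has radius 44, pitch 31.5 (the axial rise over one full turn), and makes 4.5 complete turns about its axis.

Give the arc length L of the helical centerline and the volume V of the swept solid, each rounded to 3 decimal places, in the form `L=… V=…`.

2πR = 2π·44 = 276.460154
per-turn = √(276.460154² + 31.5²) = √(76430.2165 + 992.25) = √77422.4665 = 278.248929
L = 4.5 × 278.248929 = 1252.120180
V = π·1.25² × L = 4.908739 × 1252.120180 = 6146.330563

L=1252.120 V=6146.331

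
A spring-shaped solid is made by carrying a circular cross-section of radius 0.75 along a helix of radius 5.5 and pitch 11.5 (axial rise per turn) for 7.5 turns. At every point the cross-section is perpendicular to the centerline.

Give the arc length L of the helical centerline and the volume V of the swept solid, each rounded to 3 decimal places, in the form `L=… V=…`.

2πR = 2π·5.5 = 34.557519
per-turn = √(34.557519² + 11.5²) = √(1194.2221 + 132.25) = √1326.4721 = 36.420765
L = 7.5 × 36.420765 = 273.155738
V = π·0.75² × L = 1.767146 × 273.155738 = 482.706034

L=273.156 V=482.706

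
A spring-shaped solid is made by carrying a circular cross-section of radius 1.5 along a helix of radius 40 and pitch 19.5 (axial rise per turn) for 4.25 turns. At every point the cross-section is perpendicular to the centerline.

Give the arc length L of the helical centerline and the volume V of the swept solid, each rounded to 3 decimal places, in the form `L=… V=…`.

2πR = 2π·40 = 251.327412
per-turn = √(251.327412² + 19.5²) = √(63165.4682 + 380.25) = √63545.7182 = 252.082761
L = 4.25 × 252.082761 = 1071.351732
V = π·1.5² × L = 7.068583 × 1071.351732 = 7572.939146

L=1071.352 V=7572.939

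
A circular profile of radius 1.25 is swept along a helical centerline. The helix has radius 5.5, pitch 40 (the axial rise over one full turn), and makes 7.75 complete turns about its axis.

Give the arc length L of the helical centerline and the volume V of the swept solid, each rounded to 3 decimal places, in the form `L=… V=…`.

L=409.668 V=2010.954

2πR = 2π·5.5 = 34.557519
per-turn = √(34.557519² + 40²) = √(1194.2221 + 1600) = √2794.2221 = 52.860402
L = 7.75 × 52.860402 = 409.668118
V = π·1.25² × L = 4.908739 × 409.668118 = 2010.953671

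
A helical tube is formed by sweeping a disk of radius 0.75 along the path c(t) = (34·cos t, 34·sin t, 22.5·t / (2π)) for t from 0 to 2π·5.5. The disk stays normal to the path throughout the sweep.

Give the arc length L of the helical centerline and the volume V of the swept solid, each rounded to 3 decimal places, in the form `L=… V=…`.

2πR = 2π·34 = 213.628300
per-turn = √(213.628300² + 22.5²) = √(45637.0508 + 506.25) = √46143.3008 = 214.809918
L = 5.5 × 214.809918 = 1181.454547
V = π·0.75² × L = 1.767146 × 1181.454547 = 2087.802521

L=1181.455 V=2087.803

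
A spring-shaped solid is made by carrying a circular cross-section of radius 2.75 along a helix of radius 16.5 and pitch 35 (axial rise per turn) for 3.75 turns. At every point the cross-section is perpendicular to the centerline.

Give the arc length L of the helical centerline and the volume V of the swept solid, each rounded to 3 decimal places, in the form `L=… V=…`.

L=410.330 V=9748.729

2πR = 2π·16.5 = 103.672558
per-turn = √(103.672558² + 35²) = √(10747.9992 + 1225) = √11972.9992 = 109.421201
L = 3.75 × 109.421201 = 410.329503
V = π·2.75² × L = 23.758294 × 410.329503 = 9748.729154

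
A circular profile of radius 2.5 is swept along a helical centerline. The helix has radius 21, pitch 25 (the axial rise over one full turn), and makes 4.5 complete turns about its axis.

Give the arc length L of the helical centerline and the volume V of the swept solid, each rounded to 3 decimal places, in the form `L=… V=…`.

L=604.325 V=11865.888

2πR = 2π·21 = 131.946891
per-turn = √(131.946891² + 25²) = √(17409.9822 + 625) = √18034.9822 = 134.294386
L = 4.5 × 134.294386 = 604.324738
V = π·2.5² × L = 19.634954 × 604.324738 = 11865.888481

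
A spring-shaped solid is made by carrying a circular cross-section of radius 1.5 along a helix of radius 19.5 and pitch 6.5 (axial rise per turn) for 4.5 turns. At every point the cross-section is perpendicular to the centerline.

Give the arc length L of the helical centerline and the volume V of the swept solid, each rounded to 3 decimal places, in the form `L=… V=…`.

L=552.125 V=3902.741

2πR = 2π·19.5 = 122.522113
per-turn = √(122.522113² + 6.5²) = √(15011.6683 + 42.25) = √15053.9183 = 122.694410
L = 4.5 × 122.694410 = 552.124846
V = π·1.5² × L = 7.068583 × 552.124846 = 3902.740559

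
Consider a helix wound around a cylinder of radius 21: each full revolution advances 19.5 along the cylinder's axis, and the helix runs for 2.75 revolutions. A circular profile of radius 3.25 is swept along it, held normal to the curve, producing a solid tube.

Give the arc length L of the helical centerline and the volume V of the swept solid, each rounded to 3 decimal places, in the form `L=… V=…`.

L=366.795 V=12171.388

2πR = 2π·21 = 131.946891
per-turn = √(131.946891² + 19.5²) = √(17409.9822 + 380.25) = √17790.2322 = 133.380029
L = 2.75 × 133.380029 = 366.795080
V = π·3.25² × L = 33.183072 × 366.795080 = 12171.387698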